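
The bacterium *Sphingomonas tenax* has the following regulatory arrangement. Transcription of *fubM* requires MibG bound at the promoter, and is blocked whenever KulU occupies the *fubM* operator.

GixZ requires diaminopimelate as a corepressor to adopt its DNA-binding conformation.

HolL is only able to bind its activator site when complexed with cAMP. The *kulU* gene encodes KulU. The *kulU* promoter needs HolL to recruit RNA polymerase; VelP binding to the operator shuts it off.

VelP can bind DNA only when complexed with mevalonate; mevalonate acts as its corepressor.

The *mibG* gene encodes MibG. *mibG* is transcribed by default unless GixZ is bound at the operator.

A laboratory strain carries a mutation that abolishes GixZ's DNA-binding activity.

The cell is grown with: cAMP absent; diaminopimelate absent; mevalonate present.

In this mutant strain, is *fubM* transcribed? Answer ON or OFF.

GixZ is non-functional in this strain, so it has no effect.
With no repressor bound, *mibG* is transcribed.
So MibG is produced and active.
Mevalonate is present, so VelP is active.
cAMP is absent, so HolL is inactive.
With repressor VelP bound, *kulU* is not transcribed.
So KulU is not produced.
No repressor is bound and MibG is active, so *fubM* is transcribed.

ON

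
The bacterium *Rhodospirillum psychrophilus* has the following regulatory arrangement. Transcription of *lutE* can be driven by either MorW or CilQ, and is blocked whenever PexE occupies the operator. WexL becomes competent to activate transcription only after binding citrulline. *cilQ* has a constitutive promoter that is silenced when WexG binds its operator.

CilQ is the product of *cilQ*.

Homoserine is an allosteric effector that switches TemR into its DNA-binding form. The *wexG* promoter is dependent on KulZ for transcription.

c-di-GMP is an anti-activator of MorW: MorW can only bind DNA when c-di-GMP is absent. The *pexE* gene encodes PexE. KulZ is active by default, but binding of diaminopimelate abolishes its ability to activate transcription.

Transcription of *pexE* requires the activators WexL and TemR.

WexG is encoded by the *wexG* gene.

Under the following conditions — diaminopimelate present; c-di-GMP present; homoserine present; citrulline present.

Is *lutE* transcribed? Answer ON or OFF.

OFF

c-di-GMP is present, so MorW is inactive.
Diaminopimelate is present, so KulZ is inactive.
Required activator KulZ is absent, so *wexG* is not transcribed.
So WexG is not produced.
With no repressor bound, *cilQ* is transcribed.
So CilQ is produced and active.
Citrulline is present, so WexL is active.
Homoserine is present, so TemR is active.
No repressor is bound and WexL and TemR are active, so *pexE* is transcribed.
So PexE is produced and active.
With repressor PexE bound, *lutE* is not transcribed.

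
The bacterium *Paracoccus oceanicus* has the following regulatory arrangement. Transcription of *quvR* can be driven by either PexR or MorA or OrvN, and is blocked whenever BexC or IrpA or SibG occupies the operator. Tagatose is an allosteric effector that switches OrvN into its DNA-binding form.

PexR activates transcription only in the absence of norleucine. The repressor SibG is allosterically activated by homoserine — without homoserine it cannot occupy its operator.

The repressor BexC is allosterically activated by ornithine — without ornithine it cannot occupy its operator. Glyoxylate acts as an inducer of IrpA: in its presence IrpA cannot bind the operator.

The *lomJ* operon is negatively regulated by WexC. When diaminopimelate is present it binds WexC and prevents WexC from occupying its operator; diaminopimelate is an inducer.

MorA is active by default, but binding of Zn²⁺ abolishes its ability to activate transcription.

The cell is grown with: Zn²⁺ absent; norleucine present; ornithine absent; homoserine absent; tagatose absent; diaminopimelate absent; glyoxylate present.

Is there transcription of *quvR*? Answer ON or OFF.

Norleucine is present, so PexR is inactive.
Zn²⁺ is absent, so MorA is active.
Tagatose is absent, so OrvN is inactive.
Ornithine is absent, so BexC is inactive.
Glyoxylate is present, so IrpA is inactive.
Homoserine is absent, so SibG is inactive.
Activator MorA is present, so *quvR* is transcribed.

ON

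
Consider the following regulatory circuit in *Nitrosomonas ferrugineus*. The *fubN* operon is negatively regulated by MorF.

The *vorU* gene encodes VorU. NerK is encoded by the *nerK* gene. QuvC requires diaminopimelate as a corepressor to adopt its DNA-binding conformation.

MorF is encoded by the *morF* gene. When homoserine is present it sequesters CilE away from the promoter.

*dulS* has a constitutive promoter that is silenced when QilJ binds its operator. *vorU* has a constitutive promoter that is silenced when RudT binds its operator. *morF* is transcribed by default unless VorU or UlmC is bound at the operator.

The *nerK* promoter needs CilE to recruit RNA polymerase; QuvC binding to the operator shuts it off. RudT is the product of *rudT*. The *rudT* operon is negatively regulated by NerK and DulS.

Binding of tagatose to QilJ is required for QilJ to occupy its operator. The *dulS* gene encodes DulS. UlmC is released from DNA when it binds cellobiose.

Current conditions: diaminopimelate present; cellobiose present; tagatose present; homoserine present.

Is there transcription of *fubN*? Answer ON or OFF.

Homoserine is present, so CilE is inactive.
Diaminopimelate is present, so QuvC is active.
With repressor QuvC bound, *nerK* is not transcribed.
So NerK is not produced.
Tagatose is present, so QilJ is active.
With repressor QilJ bound, *dulS* is not transcribed.
So DulS is not produced.
With no repressor bound, *rudT* is transcribed.
So RudT is produced and active.
With repressor RudT bound, *vorU* is not transcribed.
So VorU is not produced.
Cellobiose is present, so UlmC is inactive.
With no repressor bound, *morF* is transcribed.
So MorF is produced and active.
With repressor MorF bound, *fubN* is not transcribed.

OFF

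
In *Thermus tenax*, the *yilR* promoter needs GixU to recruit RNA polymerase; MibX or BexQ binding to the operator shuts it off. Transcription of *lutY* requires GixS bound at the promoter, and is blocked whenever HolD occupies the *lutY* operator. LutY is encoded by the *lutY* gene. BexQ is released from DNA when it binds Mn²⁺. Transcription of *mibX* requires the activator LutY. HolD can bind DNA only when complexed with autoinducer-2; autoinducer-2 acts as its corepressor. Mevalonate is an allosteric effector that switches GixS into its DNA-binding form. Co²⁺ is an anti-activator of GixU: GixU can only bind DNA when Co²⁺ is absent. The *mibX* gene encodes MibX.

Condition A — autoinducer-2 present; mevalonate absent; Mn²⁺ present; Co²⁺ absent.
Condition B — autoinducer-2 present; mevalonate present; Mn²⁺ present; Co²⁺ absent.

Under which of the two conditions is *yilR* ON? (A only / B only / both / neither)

both

Condition A:
Autoinducer-2 is present, so HolD is active.
Mevalonate is absent, so GixS is inactive.
With repressor HolD bound, *lutY* is not transcribed.
So LutY is not produced.
Required activator LutY is absent, so *mibX* is not transcribed.
So MibX is not produced.
Mn²⁺ is present, so BexQ is inactive.
Co²⁺ is absent, so GixU is active.
No repressor is bound and GixU is active, so *yilR* is transcribed.
→ *yilR* is ON in A.
Condition B:
Autoinducer-2 is present, so HolD is active.
Mevalonate is present, so GixS is active.
With repressor HolD bound, *lutY* is not transcribed.
So LutY is not produced.
Required activator LutY is absent, so *mibX* is not transcribed.
So MibX is not produced.
Mn²⁺ is present, so BexQ is inactive.
Co²⁺ is absent, so GixU is active.
No repressor is bound and GixU is active, so *yilR* is transcribed.
→ *yilR* is ON in B.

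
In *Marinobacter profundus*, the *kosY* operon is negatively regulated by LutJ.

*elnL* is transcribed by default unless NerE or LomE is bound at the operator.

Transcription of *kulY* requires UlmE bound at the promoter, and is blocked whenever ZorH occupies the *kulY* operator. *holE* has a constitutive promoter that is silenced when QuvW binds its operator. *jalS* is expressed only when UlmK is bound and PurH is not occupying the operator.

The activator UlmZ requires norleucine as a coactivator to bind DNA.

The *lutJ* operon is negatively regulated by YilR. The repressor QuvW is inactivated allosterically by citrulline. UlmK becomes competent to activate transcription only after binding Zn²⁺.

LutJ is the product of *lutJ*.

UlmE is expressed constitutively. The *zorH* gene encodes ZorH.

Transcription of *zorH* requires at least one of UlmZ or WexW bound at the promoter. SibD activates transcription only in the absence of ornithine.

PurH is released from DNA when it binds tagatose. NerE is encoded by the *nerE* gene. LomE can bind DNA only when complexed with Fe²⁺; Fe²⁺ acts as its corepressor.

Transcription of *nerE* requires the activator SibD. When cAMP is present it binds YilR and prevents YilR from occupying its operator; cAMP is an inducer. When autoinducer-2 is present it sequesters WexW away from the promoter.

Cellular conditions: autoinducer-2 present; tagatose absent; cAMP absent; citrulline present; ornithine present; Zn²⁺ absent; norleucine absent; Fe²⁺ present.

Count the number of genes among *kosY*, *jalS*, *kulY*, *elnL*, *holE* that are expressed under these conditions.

cAMP is absent, so YilR is active.
With repressor YilR bound, *lutJ* is not transcribed.
So LutJ is not produced.
With no repressor bound, *kosY* is transcribed.
→ *kosY* is ON.
Zn²⁺ is absent, so UlmK is inactive.
Tagatose is absent, so PurH is active.
With repressor PurH bound, *jalS* is not transcribed.
→ *jalS* is OFF.
UlmE is produced constitutively and is active.
Norleucine is absent, so UlmZ is inactive.
Autoinducer-2 is present, so WexW is inactive.
No activator is available at the *zorH* promoter, so *zorH* is not transcribed.
So ZorH is not produced.
No repressor is bound and UlmE is active, so *kulY* is transcribed.
→ *kulY* is ON.
Ornithine is present, so SibD is inactive.
Required activator SibD is absent, so *nerE* is not transcribed.
So NerE is not produced.
Fe²⁺ is present, so LomE is active.
With repressor LomE bound, *elnL* is not transcribed.
→ *elnL* is OFF.
Citrulline is present, so QuvW is inactive.
With no repressor bound, *holE* is transcribed.
→ *holE* is ON.
3 of the 5 genes are transcribed.

3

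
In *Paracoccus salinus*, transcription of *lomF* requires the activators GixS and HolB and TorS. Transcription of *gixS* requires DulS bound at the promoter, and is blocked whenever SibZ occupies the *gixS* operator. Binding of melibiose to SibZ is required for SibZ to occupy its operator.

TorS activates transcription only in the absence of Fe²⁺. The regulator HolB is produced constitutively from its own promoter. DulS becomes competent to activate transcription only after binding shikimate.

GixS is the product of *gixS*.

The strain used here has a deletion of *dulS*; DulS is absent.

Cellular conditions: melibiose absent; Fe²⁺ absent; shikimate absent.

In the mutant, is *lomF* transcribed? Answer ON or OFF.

OFF

DulS is non-functional in this strain, so it has no effect.
Melibiose is absent, so SibZ is inactive.
Required activator DulS is absent, so *gixS* is not transcribed.
So GixS is not produced.
HolB is produced constitutively and is active.
Fe²⁺ is absent, so TorS is active.
Required activator GixS is absent, so *lomF* is not transcribed.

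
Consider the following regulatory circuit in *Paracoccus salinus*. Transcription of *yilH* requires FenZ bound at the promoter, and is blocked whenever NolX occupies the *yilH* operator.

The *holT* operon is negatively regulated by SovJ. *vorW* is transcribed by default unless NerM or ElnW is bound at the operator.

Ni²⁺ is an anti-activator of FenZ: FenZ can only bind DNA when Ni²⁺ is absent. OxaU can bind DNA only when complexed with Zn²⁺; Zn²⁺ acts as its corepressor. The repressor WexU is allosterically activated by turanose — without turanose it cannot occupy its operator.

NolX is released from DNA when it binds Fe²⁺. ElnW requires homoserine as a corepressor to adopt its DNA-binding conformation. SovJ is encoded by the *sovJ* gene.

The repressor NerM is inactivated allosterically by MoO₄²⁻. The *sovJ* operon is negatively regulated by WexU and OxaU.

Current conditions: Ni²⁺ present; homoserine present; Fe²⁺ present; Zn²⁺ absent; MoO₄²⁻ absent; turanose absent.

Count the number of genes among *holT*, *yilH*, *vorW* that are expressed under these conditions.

Turanose is absent, so WexU is inactive.
Zn²⁺ is absent, so OxaU is inactive.
With no repressor bound, *sovJ* is transcribed.
So SovJ is produced and active.
With repressor SovJ bound, *holT* is not transcribed.
→ *holT* is OFF.
Fe²⁺ is present, so NolX is inactive.
Ni²⁺ is present, so FenZ is inactive.
Required activator FenZ is absent, so *yilH* is not transcribed.
→ *yilH* is OFF.
MoO₄²⁻ is absent, so NerM is active.
Homoserine is present, so ElnW is active.
With repressor NerM bound, *vorW* is not transcribed.
→ *vorW* is OFF.
0 of the 3 genes are transcribed.

0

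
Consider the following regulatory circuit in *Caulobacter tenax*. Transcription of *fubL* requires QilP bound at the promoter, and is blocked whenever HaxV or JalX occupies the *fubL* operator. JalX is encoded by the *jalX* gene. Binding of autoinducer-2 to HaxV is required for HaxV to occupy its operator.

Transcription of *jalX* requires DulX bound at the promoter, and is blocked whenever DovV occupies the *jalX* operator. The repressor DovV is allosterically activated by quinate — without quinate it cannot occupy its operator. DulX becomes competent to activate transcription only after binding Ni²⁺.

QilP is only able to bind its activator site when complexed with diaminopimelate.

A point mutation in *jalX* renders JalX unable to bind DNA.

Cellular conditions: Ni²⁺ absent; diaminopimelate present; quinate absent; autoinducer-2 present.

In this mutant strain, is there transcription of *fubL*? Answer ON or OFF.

OFF

Diaminopimelate is present, so QilP is active.
Autoinducer-2 is present, so HaxV is active.
JalX is non-functional in this strain, so it has no effect.
With repressor HaxV bound, *fubL* is not transcribed.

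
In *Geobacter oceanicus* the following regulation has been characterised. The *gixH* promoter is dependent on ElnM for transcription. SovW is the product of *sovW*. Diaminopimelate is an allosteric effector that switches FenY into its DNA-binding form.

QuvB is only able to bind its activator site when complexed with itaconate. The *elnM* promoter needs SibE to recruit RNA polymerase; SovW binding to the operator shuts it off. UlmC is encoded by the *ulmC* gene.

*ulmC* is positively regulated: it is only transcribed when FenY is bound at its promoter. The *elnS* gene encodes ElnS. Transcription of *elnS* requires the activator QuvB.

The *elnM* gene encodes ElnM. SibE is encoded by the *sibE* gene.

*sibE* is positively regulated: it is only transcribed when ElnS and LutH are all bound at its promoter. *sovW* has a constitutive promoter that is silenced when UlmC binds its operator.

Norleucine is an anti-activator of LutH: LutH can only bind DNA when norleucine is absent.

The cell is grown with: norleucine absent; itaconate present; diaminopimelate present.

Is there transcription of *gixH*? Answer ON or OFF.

Itaconate is present, so QuvB is active.
No repressor is bound and QuvB is active, so *elnS* is transcribed.
So ElnS is produced and active.
Norleucine is absent, so LutH is active.
No repressor is bound and ElnS and LutH are active, so *sibE* is transcribed.
So SibE is produced and active.
Diaminopimelate is present, so FenY is active.
No repressor is bound and FenY is active, so *ulmC* is transcribed.
So UlmC is produced and active.
With repressor UlmC bound, *sovW* is not transcribed.
So SovW is not produced.
No repressor is bound and SibE is active, so *elnM* is transcribed.
So ElnM is produced and active.
No repressor is bound and ElnM is active, so *gixH* is transcribed.

ON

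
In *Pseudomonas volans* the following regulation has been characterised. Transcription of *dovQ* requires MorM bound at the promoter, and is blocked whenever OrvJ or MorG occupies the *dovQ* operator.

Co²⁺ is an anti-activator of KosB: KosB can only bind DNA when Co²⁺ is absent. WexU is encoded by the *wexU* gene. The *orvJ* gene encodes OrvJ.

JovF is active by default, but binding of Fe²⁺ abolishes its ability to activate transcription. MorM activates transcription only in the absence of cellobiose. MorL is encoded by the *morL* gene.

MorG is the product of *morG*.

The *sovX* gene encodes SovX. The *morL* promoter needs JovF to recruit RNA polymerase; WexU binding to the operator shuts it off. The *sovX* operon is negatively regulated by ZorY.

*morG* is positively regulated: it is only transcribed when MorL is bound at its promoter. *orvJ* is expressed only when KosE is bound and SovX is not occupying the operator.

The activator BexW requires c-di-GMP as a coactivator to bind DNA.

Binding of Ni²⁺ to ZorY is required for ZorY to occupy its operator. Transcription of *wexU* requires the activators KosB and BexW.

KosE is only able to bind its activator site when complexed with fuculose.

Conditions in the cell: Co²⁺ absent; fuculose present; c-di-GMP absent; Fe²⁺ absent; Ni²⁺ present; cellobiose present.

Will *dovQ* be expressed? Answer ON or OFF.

OFF

Cellobiose is present, so MorM is inactive.
Fuculose is present, so KosE is active.
Ni²⁺ is present, so ZorY is active.
With repressor ZorY bound, *sovX* is not transcribed.
So SovX is not produced.
No repressor is bound and KosE is active, so *orvJ* is transcribed.
So OrvJ is produced and active.
Co²⁺ is absent, so KosB is active.
c-di-GMP is absent, so BexW is inactive.
Required activator BexW is absent, so *wexU* is not transcribed.
So WexU is not produced.
Fe²⁺ is absent, so JovF is active.
No repressor is bound and JovF is active, so *morL* is transcribed.
So MorL is produced and active.
No repressor is bound and MorL is active, so *morG* is transcribed.
So MorG is produced and active.
With repressor OrvJ bound, *dovQ* is not transcribed.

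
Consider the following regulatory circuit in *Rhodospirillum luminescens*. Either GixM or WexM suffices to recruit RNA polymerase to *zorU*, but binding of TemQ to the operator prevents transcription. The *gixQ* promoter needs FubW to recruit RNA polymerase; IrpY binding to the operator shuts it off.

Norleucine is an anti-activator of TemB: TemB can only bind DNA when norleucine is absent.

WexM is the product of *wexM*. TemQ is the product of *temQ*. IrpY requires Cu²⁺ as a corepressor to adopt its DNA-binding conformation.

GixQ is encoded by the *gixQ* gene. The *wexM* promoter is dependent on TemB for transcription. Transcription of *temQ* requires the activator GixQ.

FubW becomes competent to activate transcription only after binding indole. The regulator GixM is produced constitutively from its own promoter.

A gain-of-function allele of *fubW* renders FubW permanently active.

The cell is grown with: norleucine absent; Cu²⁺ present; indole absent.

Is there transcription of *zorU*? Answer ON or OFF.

FubW is constitutively active in this strain.
Cu²⁺ is present, so IrpY is active.
With repressor IrpY bound, *gixQ* is not transcribed.
So GixQ is not produced.
Required activator GixQ is absent, so *temQ* is not transcribed.
So TemQ is not produced.
GixM is produced constitutively and is active.
Norleucine is absent, so TemB is active.
No repressor is bound and TemB is active, so *wexM* is transcribed.
So WexM is produced and active.
Activator GixM is present, so *zorU* is transcribed.

ON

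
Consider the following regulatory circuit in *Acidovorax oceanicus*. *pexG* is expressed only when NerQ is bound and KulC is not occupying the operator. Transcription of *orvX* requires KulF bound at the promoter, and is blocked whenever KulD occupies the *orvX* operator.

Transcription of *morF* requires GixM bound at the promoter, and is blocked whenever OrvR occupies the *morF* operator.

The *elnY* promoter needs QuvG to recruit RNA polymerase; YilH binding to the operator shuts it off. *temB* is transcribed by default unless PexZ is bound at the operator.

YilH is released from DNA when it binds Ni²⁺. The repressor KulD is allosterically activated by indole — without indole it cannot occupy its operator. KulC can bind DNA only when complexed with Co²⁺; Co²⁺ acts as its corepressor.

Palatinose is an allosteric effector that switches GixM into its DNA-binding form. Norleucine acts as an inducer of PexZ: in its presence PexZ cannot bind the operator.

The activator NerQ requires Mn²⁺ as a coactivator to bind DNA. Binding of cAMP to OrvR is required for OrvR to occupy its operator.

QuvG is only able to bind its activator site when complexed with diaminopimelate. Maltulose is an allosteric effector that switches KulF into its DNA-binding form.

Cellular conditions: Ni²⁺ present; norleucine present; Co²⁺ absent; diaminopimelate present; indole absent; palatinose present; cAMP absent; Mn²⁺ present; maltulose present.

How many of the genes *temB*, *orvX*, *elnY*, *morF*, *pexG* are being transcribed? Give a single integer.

Norleucine is present, so PexZ is inactive.
With no repressor bound, *temB* is transcribed.
→ *temB* is ON.
Maltulose is present, so KulF is active.
Indole is absent, so KulD is inactive.
No repressor is bound and KulF is active, so *orvX* is transcribed.
→ *orvX* is ON.
Ni²⁺ is present, so YilH is inactive.
Diaminopimelate is present, so QuvG is active.
No repressor is bound and QuvG is active, so *elnY* is transcribed.
→ *elnY* is ON.
cAMP is absent, so OrvR is inactive.
Palatinose is present, so GixM is active.
No repressor is bound and GixM is active, so *morF* is transcribed.
→ *morF* is ON.
Mn²⁺ is present, so NerQ is active.
Co²⁺ is absent, so KulC is inactive.
No repressor is bound and NerQ is active, so *pexG* is transcribed.
→ *pexG* is ON.
5 of the 5 genes are transcribed.

5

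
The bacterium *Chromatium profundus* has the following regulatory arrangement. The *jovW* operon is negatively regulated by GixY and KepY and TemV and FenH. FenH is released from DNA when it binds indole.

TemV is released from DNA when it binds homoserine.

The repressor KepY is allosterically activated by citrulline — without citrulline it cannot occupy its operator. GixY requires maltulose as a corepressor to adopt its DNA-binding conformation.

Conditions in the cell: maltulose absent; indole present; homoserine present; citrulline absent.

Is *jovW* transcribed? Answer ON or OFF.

Maltulose is absent, so GixY is inactive.
Citrulline is absent, so KepY is inactive.
Homoserine is present, so TemV is inactive.
Indole is present, so FenH is inactive.
With no repressor bound, *jovW* is transcribed.

ON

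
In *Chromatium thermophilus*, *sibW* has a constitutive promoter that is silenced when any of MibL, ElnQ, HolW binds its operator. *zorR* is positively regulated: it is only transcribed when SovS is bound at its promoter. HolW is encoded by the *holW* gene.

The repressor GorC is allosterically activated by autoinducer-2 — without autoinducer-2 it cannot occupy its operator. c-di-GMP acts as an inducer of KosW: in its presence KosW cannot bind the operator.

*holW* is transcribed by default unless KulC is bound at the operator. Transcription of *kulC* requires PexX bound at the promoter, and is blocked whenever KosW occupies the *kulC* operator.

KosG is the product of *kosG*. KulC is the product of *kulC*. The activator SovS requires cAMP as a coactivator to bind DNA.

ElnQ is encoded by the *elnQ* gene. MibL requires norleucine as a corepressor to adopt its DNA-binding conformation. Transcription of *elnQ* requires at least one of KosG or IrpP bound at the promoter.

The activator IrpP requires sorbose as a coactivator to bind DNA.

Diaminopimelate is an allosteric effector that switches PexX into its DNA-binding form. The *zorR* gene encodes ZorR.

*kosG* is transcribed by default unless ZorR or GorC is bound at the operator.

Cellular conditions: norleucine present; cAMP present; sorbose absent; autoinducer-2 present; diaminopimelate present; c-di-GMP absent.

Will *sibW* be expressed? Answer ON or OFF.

OFF

Norleucine is present, so MibL is active.
cAMP is present, so SovS is active.
No repressor is bound and SovS is active, so *zorR* is transcribed.
So ZorR is produced and active.
Autoinducer-2 is present, so GorC is active.
With repressor ZorR bound, *kosG* is not transcribed.
So KosG is not produced.
Sorbose is absent, so IrpP is inactive.
No activator is available at the *elnQ* promoter, so *elnQ* is not transcribed.
So ElnQ is not produced.
Diaminopimelate is present, so PexX is active.
c-di-GMP is absent, so KosW is active.
With repressor KosW bound, *kulC* is not transcribed.
So KulC is not produced.
With no repressor bound, *holW* is transcribed.
So HolW is produced and active.
With repressor MibL bound, *sibW* is not transcribed.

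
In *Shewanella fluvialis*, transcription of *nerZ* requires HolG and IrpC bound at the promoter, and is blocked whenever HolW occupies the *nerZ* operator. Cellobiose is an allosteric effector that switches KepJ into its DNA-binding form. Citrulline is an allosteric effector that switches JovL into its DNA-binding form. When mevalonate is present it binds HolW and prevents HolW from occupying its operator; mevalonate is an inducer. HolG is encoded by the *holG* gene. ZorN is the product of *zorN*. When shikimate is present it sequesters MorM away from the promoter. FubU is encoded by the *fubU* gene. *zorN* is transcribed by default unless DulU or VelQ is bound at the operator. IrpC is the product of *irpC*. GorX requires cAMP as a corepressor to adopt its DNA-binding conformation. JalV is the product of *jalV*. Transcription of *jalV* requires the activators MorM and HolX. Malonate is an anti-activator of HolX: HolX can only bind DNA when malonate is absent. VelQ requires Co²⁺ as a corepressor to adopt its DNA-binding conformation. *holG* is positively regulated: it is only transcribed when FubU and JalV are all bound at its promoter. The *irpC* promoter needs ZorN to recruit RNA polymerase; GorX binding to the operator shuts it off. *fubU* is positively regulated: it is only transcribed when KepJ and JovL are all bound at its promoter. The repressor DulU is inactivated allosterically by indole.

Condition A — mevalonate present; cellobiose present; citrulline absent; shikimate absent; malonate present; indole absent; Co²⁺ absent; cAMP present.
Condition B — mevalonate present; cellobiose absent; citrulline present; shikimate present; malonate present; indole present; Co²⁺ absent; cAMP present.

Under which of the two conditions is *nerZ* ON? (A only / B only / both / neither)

Condition A:
Mevalonate is present, so HolW is inactive.
Cellobiose is present, so KepJ is active.
Citrulline is absent, so JovL is inactive.
Required activator JovL is absent, so *fubU* is not transcribed.
So FubU is not produced.
Shikimate is absent, so MorM is active.
Malonate is present, so HolX is inactive.
Required activator HolX is absent, so *jalV* is not transcribed.
So JalV is not produced.
Required activator FubU is absent, so *holG* is not transcribed.
So HolG is not produced.
Indole is absent, so DulU is active.
Co²⁺ is absent, so VelQ is inactive.
With repressor DulU bound, *zorN* is not transcribed.
So ZorN is not produced.
cAMP is present, so GorX is active.
With repressor GorX bound, *irpC* is not transcribed.
So IrpC is not produced.
Required activator HolG is absent, so *nerZ* is not transcribed.
→ *nerZ* is OFF in A.
Condition B:
Mevalonate is present, so HolW is inactive.
Cellobiose is absent, so KepJ is inactive.
Citrulline is present, so JovL is active.
Required activator KepJ is absent, so *fubU* is not transcribed.
So FubU is not produced.
Shikimate is present, so MorM is inactive.
Malonate is present, so HolX is inactive.
Required activator MorM is absent, so *jalV* is not transcribed.
So JalV is not produced.
Required activator FubU is absent, so *holG* is not transcribed.
So HolG is not produced.
Indole is present, so DulU is inactive.
Co²⁺ is absent, so VelQ is inactive.
With no repressor bound, *zorN* is transcribed.
So ZorN is produced and active.
cAMP is present, so GorX is active.
With repressor GorX bound, *irpC* is not transcribed.
So IrpC is not produced.
Required activator HolG is absent, so *nerZ* is not transcribed.
→ *nerZ* is OFF in B.

neither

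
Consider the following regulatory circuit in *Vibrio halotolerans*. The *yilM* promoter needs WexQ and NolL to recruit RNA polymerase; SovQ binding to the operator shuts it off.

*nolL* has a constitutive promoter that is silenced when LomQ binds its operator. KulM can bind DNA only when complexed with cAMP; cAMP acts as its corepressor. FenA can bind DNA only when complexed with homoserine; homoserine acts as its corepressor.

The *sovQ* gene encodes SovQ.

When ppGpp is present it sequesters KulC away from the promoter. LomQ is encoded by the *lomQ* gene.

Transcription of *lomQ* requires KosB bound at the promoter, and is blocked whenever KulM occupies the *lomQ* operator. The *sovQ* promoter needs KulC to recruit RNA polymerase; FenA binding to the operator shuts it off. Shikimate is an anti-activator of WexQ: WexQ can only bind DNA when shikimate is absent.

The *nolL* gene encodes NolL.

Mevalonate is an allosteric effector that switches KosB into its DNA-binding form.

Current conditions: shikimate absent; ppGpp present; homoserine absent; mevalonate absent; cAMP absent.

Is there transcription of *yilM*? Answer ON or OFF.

ppGpp is present, so KulC is inactive.
Homoserine is absent, so FenA is inactive.
Required activator KulC is absent, so *sovQ* is not transcribed.
So SovQ is not produced.
Shikimate is absent, so WexQ is active.
cAMP is absent, so KulM is inactive.
Mevalonate is absent, so KosB is inactive.
Required activator KosB is absent, so *lomQ* is not transcribed.
So LomQ is not produced.
With no repressor bound, *nolL* is transcribed.
So NolL is produced and active.
No repressor is bound and WexQ and NolL are active, so *yilM* is transcribed.

ON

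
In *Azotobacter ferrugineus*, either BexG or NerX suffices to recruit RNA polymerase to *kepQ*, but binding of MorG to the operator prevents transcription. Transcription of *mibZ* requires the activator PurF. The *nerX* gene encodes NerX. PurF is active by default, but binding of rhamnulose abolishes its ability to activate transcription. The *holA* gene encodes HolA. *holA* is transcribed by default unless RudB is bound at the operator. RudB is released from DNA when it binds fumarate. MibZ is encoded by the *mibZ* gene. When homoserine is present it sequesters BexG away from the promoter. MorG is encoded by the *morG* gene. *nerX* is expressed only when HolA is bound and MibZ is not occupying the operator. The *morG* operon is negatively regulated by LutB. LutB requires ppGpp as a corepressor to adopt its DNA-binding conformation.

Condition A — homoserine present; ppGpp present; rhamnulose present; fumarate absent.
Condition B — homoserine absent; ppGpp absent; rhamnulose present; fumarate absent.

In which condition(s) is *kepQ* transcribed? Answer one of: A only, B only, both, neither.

Condition A:
Homoserine is present, so BexG is inactive.
ppGpp is present, so LutB is active.
With repressor LutB bound, *morG* is not transcribed.
So MorG is not produced.
Rhamnulose is present, so PurF is inactive.
Required activator PurF is absent, so *mibZ* is not transcribed.
So MibZ is not produced.
Fumarate is absent, so RudB is active.
With repressor RudB bound, *holA* is not transcribed.
So HolA is not produced.
Required activator HolA is absent, so *nerX* is not transcribed.
So NerX is not produced.
No activator is available at the *kepQ* promoter, so *kepQ* is not transcribed.
→ *kepQ* is OFF in A.
Condition B:
Homoserine is absent, so BexG is active.
ppGpp is absent, so LutB is inactive.
With no repressor bound, *morG* is transcribed.
So MorG is produced and active.
Rhamnulose is present, so PurF is inactive.
Required activator PurF is absent, so *mibZ* is not transcribed.
So MibZ is not produced.
Fumarate is absent, so RudB is active.
With repressor RudB bound, *holA* is not transcribed.
So HolA is not produced.
Required activator HolA is absent, so *nerX* is not transcribed.
So NerX is not produced.
With repressor MorG bound, *kepQ* is not transcribed.
→ *kepQ* is OFF in B.

neither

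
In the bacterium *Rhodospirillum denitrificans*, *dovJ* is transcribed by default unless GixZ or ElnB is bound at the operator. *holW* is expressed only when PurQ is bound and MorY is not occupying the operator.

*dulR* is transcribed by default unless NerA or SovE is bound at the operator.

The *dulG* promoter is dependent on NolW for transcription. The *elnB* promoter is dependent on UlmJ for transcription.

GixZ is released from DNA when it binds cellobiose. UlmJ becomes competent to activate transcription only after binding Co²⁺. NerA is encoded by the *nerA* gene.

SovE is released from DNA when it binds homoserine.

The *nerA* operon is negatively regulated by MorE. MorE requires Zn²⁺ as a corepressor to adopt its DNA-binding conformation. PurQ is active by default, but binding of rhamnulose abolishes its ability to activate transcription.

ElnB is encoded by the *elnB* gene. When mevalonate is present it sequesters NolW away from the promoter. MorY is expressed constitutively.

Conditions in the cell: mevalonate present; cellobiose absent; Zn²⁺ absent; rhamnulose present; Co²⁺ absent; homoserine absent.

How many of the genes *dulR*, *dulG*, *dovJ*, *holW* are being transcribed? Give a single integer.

0

Zn²⁺ is absent, so MorE is inactive.
With no repressor bound, *nerA* is transcribed.
So NerA is produced and active.
Homoserine is absent, so SovE is active.
With repressor NerA bound, *dulR* is not transcribed.
→ *dulR* is OFF.
Mevalonate is present, so NolW is inactive.
Required activator NolW is absent, so *dulG* is not transcribed.
→ *dulG* is OFF.
Cellobiose is absent, so GixZ is active.
Co²⁺ is absent, so UlmJ is inactive.
Required activator UlmJ is absent, so *elnB* is not transcribed.
So ElnB is not produced.
With repressor GixZ bound, *dovJ* is not transcribed.
→ *dovJ* is OFF.
MorY is produced constitutively and is active.
Rhamnulose is present, so PurQ is inactive.
With repressor MorY bound, *holW* is not transcribed.
→ *holW* is OFF.
0 of the 4 genes are transcribed.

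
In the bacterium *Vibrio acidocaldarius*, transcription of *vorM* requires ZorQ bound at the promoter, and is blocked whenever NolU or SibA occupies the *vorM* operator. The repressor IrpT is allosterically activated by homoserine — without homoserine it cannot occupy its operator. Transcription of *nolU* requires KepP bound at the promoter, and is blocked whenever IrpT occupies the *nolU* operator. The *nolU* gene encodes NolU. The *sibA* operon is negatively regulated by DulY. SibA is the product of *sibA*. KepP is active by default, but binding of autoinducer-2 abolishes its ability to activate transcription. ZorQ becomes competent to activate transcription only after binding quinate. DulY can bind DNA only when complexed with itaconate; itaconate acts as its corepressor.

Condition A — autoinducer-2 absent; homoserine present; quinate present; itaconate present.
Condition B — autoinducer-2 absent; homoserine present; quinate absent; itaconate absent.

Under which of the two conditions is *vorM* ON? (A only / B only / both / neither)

A only

Condition A:
Autoinducer-2 is absent, so KepP is active.
Homoserine is present, so IrpT is active.
With repressor IrpT bound, *nolU* is not transcribed.
So NolU is not produced.
Quinate is present, so ZorQ is active.
Itaconate is present, so DulY is active.
With repressor DulY bound, *sibA* is not transcribed.
So SibA is not produced.
No repressor is bound and ZorQ is active, so *vorM* is transcribed.
→ *vorM* is ON in A.
Condition B:
Autoinducer-2 is absent, so KepP is active.
Homoserine is present, so IrpT is active.
With repressor IrpT bound, *nolU* is not transcribed.
So NolU is not produced.
Quinate is absent, so ZorQ is inactive.
Itaconate is absent, so DulY is inactive.
With no repressor bound, *sibA* is transcribed.
So SibA is produced and active.
With repressor SibA bound, *vorM* is not transcribed.
→ *vorM* is OFF in B.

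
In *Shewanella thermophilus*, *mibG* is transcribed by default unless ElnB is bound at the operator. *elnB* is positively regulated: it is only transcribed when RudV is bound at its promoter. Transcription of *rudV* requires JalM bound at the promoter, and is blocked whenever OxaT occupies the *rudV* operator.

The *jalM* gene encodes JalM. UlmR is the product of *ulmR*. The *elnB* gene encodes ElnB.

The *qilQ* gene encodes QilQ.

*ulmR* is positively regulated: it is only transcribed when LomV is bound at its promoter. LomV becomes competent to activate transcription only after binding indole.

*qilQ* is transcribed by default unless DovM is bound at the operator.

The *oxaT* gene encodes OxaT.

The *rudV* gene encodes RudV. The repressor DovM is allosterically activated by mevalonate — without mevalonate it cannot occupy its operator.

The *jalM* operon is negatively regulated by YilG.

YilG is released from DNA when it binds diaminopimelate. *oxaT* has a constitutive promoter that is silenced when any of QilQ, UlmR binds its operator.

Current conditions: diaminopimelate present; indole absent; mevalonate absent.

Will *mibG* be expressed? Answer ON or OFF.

Mevalonate is absent, so DovM is inactive.
With no repressor bound, *qilQ* is transcribed.
So QilQ is produced and active.
Indole is absent, so LomV is inactive.
Required activator LomV is absent, so *ulmR* is not transcribed.
So UlmR is not produced.
With repressor QilQ bound, *oxaT* is not transcribed.
So OxaT is not produced.
Diaminopimelate is present, so YilG is inactive.
With no repressor bound, *jalM* is transcribed.
So JalM is produced and active.
No repressor is bound and JalM is active, so *rudV* is transcribed.
So RudV is produced and active.
No repressor is bound and RudV is active, so *elnB* is transcribed.
So ElnB is produced and active.
With repressor ElnB bound, *mibG* is not transcribed.

OFF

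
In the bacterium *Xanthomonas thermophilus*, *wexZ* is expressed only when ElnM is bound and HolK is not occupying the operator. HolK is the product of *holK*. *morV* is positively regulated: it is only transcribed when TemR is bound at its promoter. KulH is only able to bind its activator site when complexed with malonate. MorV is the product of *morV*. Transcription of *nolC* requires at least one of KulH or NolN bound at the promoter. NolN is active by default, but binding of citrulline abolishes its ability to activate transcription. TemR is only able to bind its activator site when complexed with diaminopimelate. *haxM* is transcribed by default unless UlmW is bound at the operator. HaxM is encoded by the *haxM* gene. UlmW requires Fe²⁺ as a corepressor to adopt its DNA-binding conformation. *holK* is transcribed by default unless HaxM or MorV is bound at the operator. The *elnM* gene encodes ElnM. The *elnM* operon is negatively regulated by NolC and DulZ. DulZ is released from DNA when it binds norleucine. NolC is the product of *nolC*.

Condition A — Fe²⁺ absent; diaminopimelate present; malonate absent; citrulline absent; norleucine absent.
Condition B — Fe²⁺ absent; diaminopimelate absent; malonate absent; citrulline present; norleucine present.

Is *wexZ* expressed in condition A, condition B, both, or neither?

B only

Condition A:
Fe²⁺ is absent, so UlmW is inactive.
With no repressor bound, *haxM* is transcribed.
So HaxM is produced and active.
Diaminopimelate is present, so TemR is active.
No repressor is bound and TemR is active, so *morV* is transcribed.
So MorV is produced and active.
With repressor HaxM bound, *holK* is not transcribed.
So HolK is not produced.
Malonate is absent, so KulH is inactive.
Citrulline is absent, so NolN is active.
Activator NolN is present, so *nolC* is transcribed.
So NolC is produced and active.
Norleucine is absent, so DulZ is active.
With repressor NolC bound, *elnM* is not transcribed.
So ElnM is not produced.
Required activator ElnM is absent, so *wexZ* is not transcribed.
→ *wexZ* is OFF in A.
Condition B:
Fe²⁺ is absent, so UlmW is inactive.
With no repressor bound, *haxM* is transcribed.
So HaxM is produced and active.
Diaminopimelate is absent, so TemR is inactive.
Required activator TemR is absent, so *morV* is not transcribed.
So MorV is not produced.
With repressor HaxM bound, *holK* is not transcribed.
So HolK is not produced.
Malonate is absent, so KulH is inactive.
Citrulline is present, so NolN is inactive.
No activator is available at the *nolC* promoter, so *nolC* is not transcribed.
So NolC is not produced.
Norleucine is present, so DulZ is inactive.
With no repressor bound, *elnM* is transcribed.
So ElnM is produced and active.
No repressor is bound and ElnM is active, so *wexZ* is transcribed.
→ *wexZ* is ON in B.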